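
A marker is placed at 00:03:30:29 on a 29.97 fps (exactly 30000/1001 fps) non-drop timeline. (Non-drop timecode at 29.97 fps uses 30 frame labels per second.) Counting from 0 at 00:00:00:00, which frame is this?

Total seconds to the label: (0 × 3600 + 3 × 60 + 30) = 210.
Frame index = 210 × 30 + 29 = 6329.

frame 6329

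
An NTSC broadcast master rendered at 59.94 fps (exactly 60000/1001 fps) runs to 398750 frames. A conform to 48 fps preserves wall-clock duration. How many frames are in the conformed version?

Target frames = source frames × (target rate / source rate) = 398750 × (48)/(60000/1001) = 398750 × 1001/1250 = 319319.

319319 frames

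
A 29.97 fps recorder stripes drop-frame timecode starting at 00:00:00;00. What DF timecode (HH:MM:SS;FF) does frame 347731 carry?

Ten DF minutes hold 17982 frames, so frame 347731 lies in block 19 (frames 341658–359639) with 6073 frames into that block.
The block's first minute is 1800 frames and the rest 1798 each; 6073 frames reaches minute 3, so 19 × 18 + 3 × 2 = 348 labels have been skipped so far.
Adding those back, label number 347731 + 348 = 348079 at 30 labels/s is 11602 s + 19 f = 3 h 13 min 22 s frame 19, i.e. 03:13:22;19.

03:13:22;19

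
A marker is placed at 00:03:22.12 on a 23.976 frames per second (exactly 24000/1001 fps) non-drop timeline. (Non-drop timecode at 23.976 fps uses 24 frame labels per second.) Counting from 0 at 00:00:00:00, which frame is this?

frame 4860

Total seconds to the label: (0 × 3600 + 3 × 60 + 22) = 202.
Frame index = 202 × 24 + 12 = 4860.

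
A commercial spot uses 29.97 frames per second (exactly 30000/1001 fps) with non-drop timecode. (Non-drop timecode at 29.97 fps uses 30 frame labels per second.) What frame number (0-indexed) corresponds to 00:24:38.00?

frame 44340

Total seconds to the label: (0 × 3600 + 24 × 60 + 38) = 1478.
Frame index = 1478 × 30 + 0 = 44340.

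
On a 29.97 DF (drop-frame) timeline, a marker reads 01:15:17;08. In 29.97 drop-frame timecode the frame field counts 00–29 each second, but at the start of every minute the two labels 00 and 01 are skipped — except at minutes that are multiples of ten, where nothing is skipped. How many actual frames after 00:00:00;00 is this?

135382

As if non-drop at 30 labels/s: (1 × 3600 + 15 × 60 + 17) × 30 + 8 = 135518.
Minute boundaries passed: 75; those not divisible by 10: 75 − 7 = 68; dropped labels = 2 × 68 = 136.
Actual frame index = 135518 − 136 = 135382.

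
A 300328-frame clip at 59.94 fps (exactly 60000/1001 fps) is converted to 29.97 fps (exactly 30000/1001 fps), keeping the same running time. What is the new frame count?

150164 frames

Frames at target rate = 300328 × (30000/1001) / (60000/1001) = 150164.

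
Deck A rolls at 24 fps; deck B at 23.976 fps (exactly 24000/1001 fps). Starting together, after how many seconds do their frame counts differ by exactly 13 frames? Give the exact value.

13013/24 seconds

The gap grows by |24000/1001 − 24| = 24/1001 frames per second.
Time for a 13-frame gap: 13 ÷ (24/1001) = 13013/24 s.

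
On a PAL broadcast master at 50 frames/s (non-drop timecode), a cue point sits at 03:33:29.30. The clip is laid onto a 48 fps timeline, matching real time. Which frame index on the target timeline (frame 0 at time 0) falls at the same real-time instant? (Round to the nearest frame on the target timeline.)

Source frame index: (3×3600 + 33×60 + 29) × 50 + 30 = 640480.
Real time: 640480 / (50) = 64048/5 s.
Target frame: (64048/5) × (48) = 3074304/5 ≈ 614860.800 → 614861.

frame 614861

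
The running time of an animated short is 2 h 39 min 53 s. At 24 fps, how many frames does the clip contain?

230232 frames

2 h 39 min 53 s = 9593 s.
Frames = 9593 × 24 = 230232.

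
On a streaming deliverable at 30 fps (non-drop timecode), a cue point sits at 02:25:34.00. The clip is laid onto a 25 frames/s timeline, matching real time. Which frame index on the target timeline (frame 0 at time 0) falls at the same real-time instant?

Source frame index: (2×3600 + 25×60 + 34) × 30 + 0 = 262020.
Real time: 262020 / (30) = 8734 s.
Target frame: (8734) × (25) = 218350.

frame 218350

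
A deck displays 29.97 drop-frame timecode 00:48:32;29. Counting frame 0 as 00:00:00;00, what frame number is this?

87301

Complete 10-minute blocks: 4, each 17982 frames → 71928.
Remaining 8 whole minutes in the current block: 1800 + 7 × 1798 = 14386 frames.
Within the current minute: 32 × 30 + 29 − 2 = 987 (labels ;00/;01 skipped at this minute). Total = 71928 + 14386 + 987 = 87301.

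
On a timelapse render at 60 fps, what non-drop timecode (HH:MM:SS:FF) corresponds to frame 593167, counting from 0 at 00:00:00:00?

02:44:46:07

593167 ÷ 60 = 9886 full seconds, remainder 7 frames.
9886 s = 2 h 44 min 46 s.
Timecode: 02:44:46:07.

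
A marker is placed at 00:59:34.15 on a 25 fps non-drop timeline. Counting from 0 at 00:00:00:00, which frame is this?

Total seconds to the label: (0 × 3600 + 59 × 60 + 34) = 3574.
Frame index = 3574 × 25 + 15 = 89365.

89365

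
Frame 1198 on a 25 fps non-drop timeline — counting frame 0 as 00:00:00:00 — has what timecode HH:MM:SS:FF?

1198 ÷ 25 = 47 full seconds, remainder 23 frames.
47 s = 0 h 0 min 47 s.
Timecode: 00:00:47:23.

00:00:47:23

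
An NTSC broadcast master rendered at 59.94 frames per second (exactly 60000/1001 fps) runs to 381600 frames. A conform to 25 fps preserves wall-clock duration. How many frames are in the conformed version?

159159 frames

Target frames = source frames × (target rate / source rate) = 381600 × (25)/(60000/1001) = 381600 × 1001/2400 = 159159.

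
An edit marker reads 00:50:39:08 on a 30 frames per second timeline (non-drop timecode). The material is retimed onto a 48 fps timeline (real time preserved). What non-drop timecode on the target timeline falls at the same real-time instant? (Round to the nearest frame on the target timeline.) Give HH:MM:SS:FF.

Source frame index: (0×3600 + 50×60 + 39) × 30 + 8 = 91178.
Real time: 91178 / (30) = 45589/15 s.
Target frame: (45589/15) × (48) = 729424/5 ≈ 145884.800 → 145885.
At 48 labels/s: frame 145885 → 00:50:39:13.

00:50:39:13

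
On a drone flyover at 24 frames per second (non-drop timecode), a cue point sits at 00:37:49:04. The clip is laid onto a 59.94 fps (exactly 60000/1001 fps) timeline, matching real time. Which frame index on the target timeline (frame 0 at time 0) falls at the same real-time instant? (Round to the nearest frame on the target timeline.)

frame 136014

Source frame index: (0×3600 + 37×60 + 49) × 24 + 4 = 54460.
Real time: 54460 / (24) = 13615/6 s.
Target frame: (13615/6) × (60000/1001) = 19450000/143 ≈ 136013.986 → 136014.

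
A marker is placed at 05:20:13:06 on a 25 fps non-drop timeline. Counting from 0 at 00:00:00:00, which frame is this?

480331

Total seconds to the label: (5 × 3600 + 20 × 60 + 13) = 19213.
Frame index = 19213 × 25 + 6 = 480331.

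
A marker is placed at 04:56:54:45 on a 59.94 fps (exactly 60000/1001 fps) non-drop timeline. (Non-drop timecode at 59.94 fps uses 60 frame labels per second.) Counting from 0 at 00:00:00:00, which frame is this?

frame 1068885

Total seconds to the label: (4 × 3600 + 56 × 60 + 54) = 17814.
Frame index = 17814 × 60 + 45 = 1068885.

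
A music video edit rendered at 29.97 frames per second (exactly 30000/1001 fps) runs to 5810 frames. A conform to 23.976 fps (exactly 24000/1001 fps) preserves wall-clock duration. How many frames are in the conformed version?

Target frames = source frames × (target rate / source rate) = 5810 × (24000/1001)/(30000/1001) = 5810 × 4/5 = 4648.

4648 frames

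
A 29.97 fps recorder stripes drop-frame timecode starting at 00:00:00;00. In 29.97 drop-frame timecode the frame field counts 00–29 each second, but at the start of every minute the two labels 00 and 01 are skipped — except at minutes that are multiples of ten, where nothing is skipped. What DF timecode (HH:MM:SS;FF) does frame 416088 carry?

03:51:23;14

Ten DF minutes hold 17982 frames, so frame 416088 lies in block 23 (frames 413586–431567) with 2502 frames into that block.
The block's first minute is 1800 frames and the rest 1798 each; 2502 frames reaches minute 1, so 23 × 18 + 1 × 2 = 416 labels have been skipped so far.
Adding those back, label number 416088 + 416 = 416504 at 30 labels/s is 13883 s + 14 f = 3 h 51 min 23 s frame 14, i.e. 03:51:23;14.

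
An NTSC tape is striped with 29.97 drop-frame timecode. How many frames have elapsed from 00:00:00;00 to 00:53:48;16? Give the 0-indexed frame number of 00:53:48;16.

96760

Complete 10-minute blocks: 5, each 17982 frames → 89910.
Remaining 3 whole minutes in the current block: 1800 + 2 × 1798 = 5396 frames.
Within the current minute: 48 × 30 + 16 − 2 = 1454 (labels ;00/;01 skipped at this minute). Total = 89910 + 5396 + 1454 = 96760.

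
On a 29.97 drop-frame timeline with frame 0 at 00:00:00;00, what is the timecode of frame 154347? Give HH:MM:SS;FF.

01:25:50;01

Ten DF minutes hold 17982 frames, so frame 154347 lies in block 8 (frames 143856–161837) with 10491 frames into that block.
The block's first minute is 1800 frames and the rest 1798 each; 10491 frames reaches minute 5, so 8 × 18 + 5 × 2 = 154 labels have been skipped so far.
Adding those back, label number 154347 + 154 = 154501 at 30 labels/s is 5150 s + 1 f = 1 h 25 min 50 s frame 1, i.e. 01:25:50;01.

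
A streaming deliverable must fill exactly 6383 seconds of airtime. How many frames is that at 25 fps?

Frames = 6383 × 25 = 159575.

159575 frames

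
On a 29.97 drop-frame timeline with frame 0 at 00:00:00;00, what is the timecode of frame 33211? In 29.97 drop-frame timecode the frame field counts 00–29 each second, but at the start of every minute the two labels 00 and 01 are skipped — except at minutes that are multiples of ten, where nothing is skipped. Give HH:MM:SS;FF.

Ten DF minutes hold 17982 frames, so frame 33211 lies in block 1 (frames 17982–35963) with 15229 frames into that block.
The block's first minute is 1800 frames and the rest 1798 each; 15229 frames reaches minute 8, so 1 × 18 + 8 × 2 = 34 labels have been skipped so far.
Adding those back, label number 33211 + 34 = 33245 at 30 labels/s is 1108 s + 5 f = 0 h 18 min 28 s frame 5, i.e. 00:18:28;05.

00:18:28;05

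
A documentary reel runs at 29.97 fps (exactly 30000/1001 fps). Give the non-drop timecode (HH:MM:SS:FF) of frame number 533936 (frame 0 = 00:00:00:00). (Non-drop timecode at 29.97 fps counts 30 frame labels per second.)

04:56:37:26

533936 ÷ 30 = 17797 full seconds, remainder 26 frames.
17797 s = 4 h 56 min 37 s.
Timecode: 04:56:37:26.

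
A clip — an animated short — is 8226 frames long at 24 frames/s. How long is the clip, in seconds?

Running time = 8226 / (24) = 342.75 s.

342.75 seconds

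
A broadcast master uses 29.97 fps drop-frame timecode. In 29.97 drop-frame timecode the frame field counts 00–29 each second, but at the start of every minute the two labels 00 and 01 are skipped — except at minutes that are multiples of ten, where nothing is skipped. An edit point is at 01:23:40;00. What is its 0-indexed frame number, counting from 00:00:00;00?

150450

As if non-drop at 30 labels/s: (1 × 3600 + 23 × 60 + 40) × 30 + 0 = 150600.
Minute boundaries passed: 83; those not divisible by 10: 83 − 8 = 75; dropped labels = 2 × 75 = 150.
Actual frame index = 150600 − 150 = 150450.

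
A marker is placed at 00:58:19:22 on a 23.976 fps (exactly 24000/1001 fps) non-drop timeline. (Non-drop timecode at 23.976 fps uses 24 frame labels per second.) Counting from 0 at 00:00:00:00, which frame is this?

83998

Total seconds to the label: (0 × 3600 + 58 × 60 + 19) = 3499.
Frame index = 3499 × 24 + 22 = 83998.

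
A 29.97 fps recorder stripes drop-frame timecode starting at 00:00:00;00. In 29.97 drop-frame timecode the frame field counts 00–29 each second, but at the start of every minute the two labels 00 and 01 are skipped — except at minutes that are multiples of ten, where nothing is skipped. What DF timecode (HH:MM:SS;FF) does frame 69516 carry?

00:38:39;16

Each 10-minute DF block holds 10 × 60 × 30 − 9 × 2 = 17982 frames. 69516 ÷ 17982 → 3 full blocks, remainder 15570.
Within the partial block the first minute is 1800 frames and each further minute 1798, so 8 further minute boundaries passed. Total skipped labels = 18 × 3 + 2 × 8 = 70.
Non-drop label index = 69516 + 70 = 69586; at 30 labels/s that is 00:38:39:16, i.e. DF 00:38:39;16.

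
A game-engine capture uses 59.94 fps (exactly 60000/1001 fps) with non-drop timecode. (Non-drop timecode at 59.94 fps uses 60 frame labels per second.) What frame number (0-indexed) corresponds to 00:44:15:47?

Total seconds to the label: (0 × 3600 + 44 × 60 + 15) = 2655.
Frame index = 2655 × 60 + 47 = 159347.

frame 159347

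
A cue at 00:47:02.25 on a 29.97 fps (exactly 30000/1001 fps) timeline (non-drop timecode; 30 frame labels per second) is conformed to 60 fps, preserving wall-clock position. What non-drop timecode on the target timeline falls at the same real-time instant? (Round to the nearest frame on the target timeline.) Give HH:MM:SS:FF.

00:47:05:39

Source frame index: (0×3600 + 47×60 + 2) × 30 + 25 = 84685.
Real time: 84685 / (30000/1001) = 16953937/6000 s.
Target frame: (16953937/6000) × (60) = 16953937/100 ≈ 169539.370 → 169539.
At 60 labels/s: frame 169539 → 00:47:05:39.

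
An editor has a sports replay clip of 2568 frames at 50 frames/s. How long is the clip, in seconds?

51.36 seconds

Running time = 2568 / (50) = 51.36 s.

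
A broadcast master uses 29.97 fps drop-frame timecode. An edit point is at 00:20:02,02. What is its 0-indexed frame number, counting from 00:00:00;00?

As if non-drop at 30 labels/s: (0 × 3600 + 20 × 60 + 2) × 30 + 2 = 36062.
Minute boundaries passed: 20; those not divisible by 10: 20 − 2 = 18; dropped labels = 2 × 18 = 36.
Actual frame index = 36062 − 36 = 36026.

36026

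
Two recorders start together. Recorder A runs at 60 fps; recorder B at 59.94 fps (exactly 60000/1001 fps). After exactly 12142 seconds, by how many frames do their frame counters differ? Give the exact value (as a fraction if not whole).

A emits 60 × 12142 = 728520 frames; B emits 60000/1001 × 12142 = 56040000/77.
Difference = 56040/77 frames (≈ 727.7922); B is behind A.

56040/77 frames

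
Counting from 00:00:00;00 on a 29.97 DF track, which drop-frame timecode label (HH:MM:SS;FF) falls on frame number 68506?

00:38:05;26

Ten DF minutes hold 17982 frames, so frame 68506 lies in block 3 (frames 53946–71927) with 14560 frames into that block.
The block's first minute is 1800 frames and the rest 1798 each; 14560 frames reaches minute 8, so 3 × 18 + 8 × 2 = 70 labels have been skipped so far.
Adding those back, label number 68506 + 70 = 68576 at 30 labels/s is 2285 s + 26 f = 0 h 38 min 5 s frame 26, i.e. 00:38:05;26.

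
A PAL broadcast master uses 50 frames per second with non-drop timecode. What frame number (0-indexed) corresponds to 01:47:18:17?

Total seconds to the label: (1 × 3600 + 47 × 60 + 18) = 6438.
Frame index = 6438 × 50 + 17 = 321917.

321917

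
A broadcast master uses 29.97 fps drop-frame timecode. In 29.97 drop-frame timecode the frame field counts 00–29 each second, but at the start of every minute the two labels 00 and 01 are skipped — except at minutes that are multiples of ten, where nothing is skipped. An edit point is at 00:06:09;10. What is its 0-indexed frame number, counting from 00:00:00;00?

11068

Complete 10-minute blocks: 0, each 17982 frames → 0.
Remaining 6 whole minutes in the current block: 1800 + 5 × 1798 = 10790 frames.
Within the current minute: 9 × 30 + 10 − 2 = 278 (labels ;00/;01 skipped at this minute). Total = 0 + 10790 + 278 = 11068.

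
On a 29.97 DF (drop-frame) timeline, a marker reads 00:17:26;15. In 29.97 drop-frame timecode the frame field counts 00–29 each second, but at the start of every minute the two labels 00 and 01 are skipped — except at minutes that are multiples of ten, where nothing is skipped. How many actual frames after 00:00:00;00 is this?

31363

Complete 10-minute blocks: 1, each 17982 frames → 17982.
Remaining 7 whole minutes in the current block: 1800 + 6 × 1798 = 12588 frames.
Within the current minute: 26 × 30 + 15 − 2 = 793 (labels ;00/;01 skipped at this minute). Total = 17982 + 12588 + 793 = 31363.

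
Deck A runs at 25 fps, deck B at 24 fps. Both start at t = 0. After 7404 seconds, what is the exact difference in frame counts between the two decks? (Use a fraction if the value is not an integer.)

7404 frames

A emits 25 × 7404 = 185100 frames; B emits 24 × 7404 = 177696.
Difference = 7404 frames; B is behind A.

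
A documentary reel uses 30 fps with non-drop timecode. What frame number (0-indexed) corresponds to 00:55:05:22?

frame 99172

Total seconds to the label: (0 × 3600 + 55 × 60 + 5) = 3305.
Frame index = 3305 × 30 + 22 = 99172.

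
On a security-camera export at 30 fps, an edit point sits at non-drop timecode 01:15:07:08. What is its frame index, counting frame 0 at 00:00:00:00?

Total seconds to the label: (1 × 3600 + 15 × 60 + 7) = 4507.
Frame index = 4507 × 30 + 8 = 135218.

frame 135218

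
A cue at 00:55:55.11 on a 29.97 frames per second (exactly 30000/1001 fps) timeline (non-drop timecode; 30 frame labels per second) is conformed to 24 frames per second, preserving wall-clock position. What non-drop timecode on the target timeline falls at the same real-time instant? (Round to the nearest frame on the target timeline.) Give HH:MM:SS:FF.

00:55:58:17

Source frame index: (0×3600 + 55×60 + 55) × 30 + 11 = 100661.
Real time: 100661 / (30000/1001) = 100761661/30000 s.
Target frame: (100761661/30000) × (24) = 100761661/1250 ≈ 80609.329 → 80609.
At 24 labels/s: frame 80609 → 00:55:58:17.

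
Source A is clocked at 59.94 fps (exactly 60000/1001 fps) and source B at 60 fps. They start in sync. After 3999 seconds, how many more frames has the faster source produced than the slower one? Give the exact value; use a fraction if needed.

A emits 60000/1001 × 3999 = 239940000/1001 frames; B emits 60 × 3999 = 239940.
Difference = 239940/1001 frames (≈ 239.7003); B is ahead of A.

239940/1001 frames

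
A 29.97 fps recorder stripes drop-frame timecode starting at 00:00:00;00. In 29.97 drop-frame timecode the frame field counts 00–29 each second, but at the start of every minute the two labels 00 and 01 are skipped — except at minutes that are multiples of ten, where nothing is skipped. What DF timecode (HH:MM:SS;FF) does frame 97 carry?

00:00:03;07

Each 10-minute DF block holds 10 × 60 × 30 − 9 × 2 = 17982 frames. 97 ÷ 17982 → 0 full blocks, remainder 97.
Within the partial block the first minute is 1800 frames and each further minute 1798, so 0 further minute boundaries passed. Total skipped labels = 18 × 0 + 2 × 0 = 0.
Non-drop label index = 97 + 0 = 97; at 30 labels/s that is 00:00:03:07, i.e. DF 00:00:03;07.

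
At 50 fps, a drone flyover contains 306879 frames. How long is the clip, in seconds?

Running time = 306879 / (50) = 6137.58 s.

6137.58 seconds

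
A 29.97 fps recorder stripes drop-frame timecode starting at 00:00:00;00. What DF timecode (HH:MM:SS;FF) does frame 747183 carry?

06:55:31;01

Ten DF minutes hold 17982 frames, so frame 747183 lies in block 41 (frames 737262–755243) with 9921 frames into that block.
The block's first minute is 1800 frames and the rest 1798 each; 9921 frames reaches minute 5, so 41 × 18 + 5 × 2 = 748 labels have been skipped so far.
Adding those back, label number 747183 + 748 = 747931 at 30 labels/s is 24931 s + 1 f = 6 h 55 min 31 s frame 1, i.e. 06:55:31;01.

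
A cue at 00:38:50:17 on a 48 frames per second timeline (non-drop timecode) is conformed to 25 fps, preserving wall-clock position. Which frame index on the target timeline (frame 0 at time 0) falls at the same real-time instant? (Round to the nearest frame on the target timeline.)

frame 58259

Source frame index: (0×3600 + 38×60 + 50) × 48 + 17 = 111857.
Real time: 111857 / (48) = 111857/48 s.
Target frame: (111857/48) × (25) = 2796425/48 ≈ 58258.854 → 58259.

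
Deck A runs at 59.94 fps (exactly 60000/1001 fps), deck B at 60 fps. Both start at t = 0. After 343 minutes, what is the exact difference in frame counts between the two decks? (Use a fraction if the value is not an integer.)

176400/143 frames

343 min = 20580 s.
A emits 60000/1001 × 20580 = 176400000/143 frames; B emits 60 × 20580 = 1234800.
Difference = 176400/143 frames (≈ 1233.5664); B is ahead of A.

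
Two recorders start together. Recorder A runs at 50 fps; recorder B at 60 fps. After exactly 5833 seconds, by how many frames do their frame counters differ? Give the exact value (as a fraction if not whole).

A emits 50 × 5833 = 291650 frames; B emits 60 × 5833 = 349980.
Difference = 58330 frames; B is ahead of A.

58330 frames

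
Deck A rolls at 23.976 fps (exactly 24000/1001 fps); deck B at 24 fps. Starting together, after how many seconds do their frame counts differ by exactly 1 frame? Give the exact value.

The gap grows by |24 − 24000/1001| = 24/1001 frames per second.
Time for a 1-frame gap: 1 ÷ (24/1001) = 1001/24 s.

1001/24 seconds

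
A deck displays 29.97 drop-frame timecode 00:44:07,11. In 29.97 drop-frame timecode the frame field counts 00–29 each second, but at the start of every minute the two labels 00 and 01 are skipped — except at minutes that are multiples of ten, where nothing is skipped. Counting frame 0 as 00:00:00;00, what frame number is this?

79341

As if non-drop at 30 labels/s: (0 × 3600 + 44 × 60 + 7) × 30 + 11 = 79421.
Minute boundaries passed: 44; those not divisible by 10: 44 − 4 = 40; dropped labels = 2 × 40 = 80.
Actual frame index = 79421 − 80 = 79341.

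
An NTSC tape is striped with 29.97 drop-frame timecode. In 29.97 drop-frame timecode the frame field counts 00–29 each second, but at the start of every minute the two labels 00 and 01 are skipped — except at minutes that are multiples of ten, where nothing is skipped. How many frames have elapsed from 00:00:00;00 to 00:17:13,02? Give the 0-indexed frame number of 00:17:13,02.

Complete 10-minute blocks: 1, each 17982 frames → 17982.
Remaining 7 whole minutes in the current block: 1800 + 6 × 1798 = 12588 frames.
Within the current minute: 13 × 30 + 2 − 2 = 390 (labels ;00/;01 skipped at this minute). Total = 17982 + 12588 + 390 = 30960.

30960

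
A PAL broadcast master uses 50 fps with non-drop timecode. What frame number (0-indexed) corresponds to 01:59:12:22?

Total seconds to the label: (1 × 3600 + 59 × 60 + 12) = 7152.
Frame index = 7152 × 50 + 22 = 357622.

357622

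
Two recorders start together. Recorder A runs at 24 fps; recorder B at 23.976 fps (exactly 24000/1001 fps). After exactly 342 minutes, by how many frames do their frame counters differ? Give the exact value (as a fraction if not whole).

492480/1001 frames

342 min = 20520 s.
A emits 24 × 20520 = 492480 frames; B emits 24000/1001 × 20520 = 492480000/1001.
Difference = 492480/1001 frames (≈ 491.9880); B is behind A.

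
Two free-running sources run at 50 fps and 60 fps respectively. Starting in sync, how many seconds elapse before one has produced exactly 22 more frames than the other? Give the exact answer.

2.2 seconds

The gap grows by |60 − 50| = 10 frames per second.
Time for a 22-frame gap: 22 ÷ (10) = 2.2 s.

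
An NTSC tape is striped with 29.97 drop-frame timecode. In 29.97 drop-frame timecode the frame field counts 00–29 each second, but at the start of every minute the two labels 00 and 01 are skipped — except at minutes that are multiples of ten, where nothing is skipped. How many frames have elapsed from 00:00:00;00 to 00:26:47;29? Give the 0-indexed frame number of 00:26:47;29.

Complete 10-minute blocks: 2, each 17982 frames → 35964.
Remaining 6 whole minutes in the current block: 1800 + 5 × 1798 = 10790 frames.
Within the current minute: 47 × 30 + 29 − 2 = 1437 (labels ;00/;01 skipped at this minute). Total = 35964 + 10790 + 1437 = 48191.

48191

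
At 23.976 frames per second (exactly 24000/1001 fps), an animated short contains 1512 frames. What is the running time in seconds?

Running time = 1512 / (24000/1001) = 63.063 s.

63.063 seconds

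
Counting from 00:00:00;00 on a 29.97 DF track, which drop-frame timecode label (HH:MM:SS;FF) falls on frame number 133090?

01:14:00;24

Ten DF minutes hold 17982 frames, so frame 133090 lies in block 7 (frames 125874–143855) with 7216 frames into that block.
The block's first minute is 1800 frames and the rest 1798 each; 7216 frames reaches minute 4, so 7 × 18 + 4 × 2 = 134 labels have been skipped so far.
Adding those back, label number 133090 + 134 = 133224 at 30 labels/s is 4440 s + 24 f = 1 h 14 min 0 s frame 24, i.e. 01:14:00;24.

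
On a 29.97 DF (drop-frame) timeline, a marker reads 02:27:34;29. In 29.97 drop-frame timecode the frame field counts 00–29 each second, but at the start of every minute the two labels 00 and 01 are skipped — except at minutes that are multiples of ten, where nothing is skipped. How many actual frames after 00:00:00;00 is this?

Complete 10-minute blocks: 14, each 17982 frames → 251748.
Remaining 7 whole minutes in the current block: 1800 + 6 × 1798 = 12588 frames.
Within the current minute: 34 × 30 + 29 − 2 = 1047 (labels ;00/;01 skipped at this minute). Total = 251748 + 12588 + 1047 = 265383.

265383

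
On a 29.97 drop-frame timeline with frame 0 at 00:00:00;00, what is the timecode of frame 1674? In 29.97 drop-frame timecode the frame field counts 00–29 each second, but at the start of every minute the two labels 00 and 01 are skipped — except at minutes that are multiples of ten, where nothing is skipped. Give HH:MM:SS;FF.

00:00:55;24

Ten DF minutes hold 17982 frames, so frame 1674 lies in block 0 (frames 0–17981) with 1674 frames into that block.
The block's first minute is 1800 frames and the rest 1798 each; 1674 frames reaches minute 0, so 0 × 18 + 0 × 2 = 0 labels have been skipped so far.
Adding those back, label number 1674 + 0 = 1674 at 30 labels/s is 55 s + 24 f = 0 h 0 min 55 s frame 24, i.e. 00:00:55;24.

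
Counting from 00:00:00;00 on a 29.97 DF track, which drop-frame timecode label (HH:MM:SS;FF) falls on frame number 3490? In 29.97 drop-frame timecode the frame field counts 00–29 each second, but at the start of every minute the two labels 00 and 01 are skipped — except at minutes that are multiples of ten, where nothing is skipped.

00:01:56;12

Ten DF minutes hold 17982 frames, so frame 3490 lies in block 0 (frames 0–17981) with 3490 frames into that block.
The block's first minute is 1800 frames and the rest 1798 each; 3490 frames reaches minute 1, so 0 × 18 + 1 × 2 = 2 labels have been skipped so far.
Adding those back, label number 3490 + 2 = 3492 at 30 labels/s is 116 s + 12 f = 0 h 1 min 56 s frame 12, i.e. 00:01:56;12.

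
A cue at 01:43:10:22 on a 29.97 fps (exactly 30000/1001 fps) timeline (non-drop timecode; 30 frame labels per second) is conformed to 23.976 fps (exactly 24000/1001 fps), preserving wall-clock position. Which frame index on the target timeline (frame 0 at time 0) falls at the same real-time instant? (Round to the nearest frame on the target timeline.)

Source frame index: (1×3600 + 43×60 + 10) × 30 + 22 = 185722.
Real time: 185722 / (30000/1001) = 92953861/15000 s.
Target frame: (92953861/15000) × (24000/1001) = 742888/5 ≈ 148577.600 → 148578.

frame 148578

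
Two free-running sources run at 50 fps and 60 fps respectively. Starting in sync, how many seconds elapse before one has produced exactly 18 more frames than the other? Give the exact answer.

The gap grows by |60 − 50| = 10 frames per second.
Time for a 18-frame gap: 18 ÷ (10) = 1.8 s.

1.8 seconds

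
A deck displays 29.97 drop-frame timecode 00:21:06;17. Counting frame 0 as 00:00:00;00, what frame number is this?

37959

As if non-drop at 30 labels/s: (0 × 3600 + 21 × 60 + 6) × 30 + 17 = 37997.
Minute boundaries passed: 21; those not divisible by 10: 21 − 2 = 19; dropped labels = 2 × 19 = 38.
Actual frame index = 37997 − 38 = 37959.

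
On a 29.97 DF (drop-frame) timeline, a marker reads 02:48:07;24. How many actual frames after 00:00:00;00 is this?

Complete 10-minute blocks: 16, each 17982 frames → 287712.
Remaining 8 whole minutes in the current block: 1800 + 7 × 1798 = 14386 frames.
Within the current minute: 7 × 30 + 24 − 2 = 232 (labels ;00/;01 skipped at this minute). Total = 287712 + 14386 + 232 = 302330.

302330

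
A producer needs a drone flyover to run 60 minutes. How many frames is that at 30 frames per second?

108000 frames

60 min = 3600 s.
Frames = 3600 × 30 = 108000.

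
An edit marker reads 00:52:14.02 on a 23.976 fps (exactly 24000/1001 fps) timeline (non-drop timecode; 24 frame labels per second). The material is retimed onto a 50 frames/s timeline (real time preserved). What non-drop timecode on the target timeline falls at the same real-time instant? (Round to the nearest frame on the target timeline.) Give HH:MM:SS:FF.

00:52:17:11

Source frame index: (0×3600 + 52×60 + 14) × 24 + 2 = 75218.
Real time: 75218 / (24000/1001) = 37646609/12000 s.
Target frame: (37646609/12000) × (50) = 37646609/240 ≈ 156860.871 → 156861.
At 50 labels/s: frame 156861 → 00:52:17:11.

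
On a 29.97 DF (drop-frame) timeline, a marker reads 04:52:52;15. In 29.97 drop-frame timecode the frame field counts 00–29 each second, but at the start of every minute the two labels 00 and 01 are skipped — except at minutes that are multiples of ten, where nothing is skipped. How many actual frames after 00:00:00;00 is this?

Complete 10-minute blocks: 29, each 17982 frames → 521478.
Remaining 2 whole minutes in the current block: 1800 + 1 × 1798 = 3598 frames.
Within the current minute: 52 × 30 + 15 − 2 = 1573 (labels ;00/;01 skipped at this minute). Total = 521478 + 3598 + 1573 = 526649.

526649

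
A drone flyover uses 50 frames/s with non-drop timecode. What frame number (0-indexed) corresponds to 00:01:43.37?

5187

Total seconds to the label: (0 × 3600 + 1 × 60 + 43) = 103.
Frame index = 103 × 50 + 37 = 5187.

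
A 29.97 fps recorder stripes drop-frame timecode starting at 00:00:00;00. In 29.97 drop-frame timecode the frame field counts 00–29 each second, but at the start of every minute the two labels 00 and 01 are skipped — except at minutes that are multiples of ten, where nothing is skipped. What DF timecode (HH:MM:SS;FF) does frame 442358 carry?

04:06:00;02

Ten DF minutes hold 17982 frames, so frame 442358 lies in block 24 (frames 431568–449549) with 10790 frames into that block.
The block's first minute is 1800 frames and the rest 1798 each; 10790 frames reaches minute 6, so 24 × 18 + 6 × 2 = 444 labels have been skipped so far.
Adding those back, label number 442358 + 444 = 442802 at 30 labels/s is 14760 s + 2 f = 4 h 6 min 0 s frame 2, i.e. 04:06:00;02.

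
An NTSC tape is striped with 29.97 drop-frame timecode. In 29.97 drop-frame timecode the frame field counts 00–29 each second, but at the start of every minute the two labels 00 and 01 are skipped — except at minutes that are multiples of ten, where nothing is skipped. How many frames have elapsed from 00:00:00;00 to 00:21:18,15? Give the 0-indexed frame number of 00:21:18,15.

38317

Complete 10-minute blocks: 2, each 17982 frames → 35964.
Remaining 1 whole minute in the current block: 1800 + 0 × 1798 = 1800 frames.
Within the current minute: 18 × 30 + 15 − 2 = 553 (labels ;00/;01 skipped at this minute). Total = 35964 + 1800 + 553 = 38317.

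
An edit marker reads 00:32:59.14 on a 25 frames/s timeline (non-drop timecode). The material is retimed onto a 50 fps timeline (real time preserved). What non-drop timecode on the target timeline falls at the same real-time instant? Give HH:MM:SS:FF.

00:32:59:28

Source frame index: (0×3600 + 32×60 + 59) × 25 + 14 = 49489.
Real time: 49489 / (25) = 49489/25 s.
Target frame: (49489/25) × (50) = 98978.
At 50 labels/s: frame 98978 → 00:32:59:28.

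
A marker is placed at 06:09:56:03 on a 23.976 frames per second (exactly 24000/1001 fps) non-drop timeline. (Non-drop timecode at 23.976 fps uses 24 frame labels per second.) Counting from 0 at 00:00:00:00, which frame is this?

Total seconds to the label: (6 × 3600 + 9 × 60 + 56) = 22196.
Frame index = 22196 × 24 + 3 = 532707.

frame 532707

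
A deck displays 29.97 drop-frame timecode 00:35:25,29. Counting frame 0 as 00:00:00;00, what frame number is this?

As if non-drop at 30 labels/s: (0 × 3600 + 35 × 60 + 25) × 30 + 29 = 63779.
Minute boundaries passed: 35; those not divisible by 10: 35 − 3 = 32; dropped labels = 2 × 32 = 64.
Actual frame index = 63779 − 64 = 63715.

63715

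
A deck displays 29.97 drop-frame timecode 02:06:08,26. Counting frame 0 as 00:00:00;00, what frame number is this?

226838

Complete 10-minute blocks: 12, each 17982 frames → 215784.
Remaining 6 whole minutes in the current block: 1800 + 5 × 1798 = 10790 frames.
Within the current minute: 8 × 30 + 26 − 2 = 264 (labels ;00/;01 skipped at this minute). Total = 215784 + 10790 + 264 = 226838.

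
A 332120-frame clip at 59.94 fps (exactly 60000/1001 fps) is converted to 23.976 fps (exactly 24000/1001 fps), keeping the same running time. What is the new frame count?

Target frames = source frames × (target rate / source rate) = 332120 × (24000/1001)/(60000/1001) = 332120 × 2/5 = 132848.

132848 frames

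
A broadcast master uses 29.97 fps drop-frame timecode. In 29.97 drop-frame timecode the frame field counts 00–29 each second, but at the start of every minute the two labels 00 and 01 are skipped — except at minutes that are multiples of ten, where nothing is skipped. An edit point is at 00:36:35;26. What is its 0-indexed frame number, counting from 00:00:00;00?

65810

As if non-drop at 30 labels/s: (0 × 3600 + 36 × 60 + 35) × 30 + 26 = 65876.
Minute boundaries passed: 36; those not divisible by 10: 36 − 3 = 33; dropped labels = 2 × 33 = 66.
Actual frame index = 65876 − 66 = 65810.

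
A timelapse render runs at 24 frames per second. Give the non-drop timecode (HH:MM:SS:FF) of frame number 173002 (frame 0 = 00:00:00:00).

173002 ÷ 24 = 7208 full seconds, remainder 10 frames.
7208 s = 2 h 0 min 8 s.
Timecode: 02:00:08:10.

02:00:08:10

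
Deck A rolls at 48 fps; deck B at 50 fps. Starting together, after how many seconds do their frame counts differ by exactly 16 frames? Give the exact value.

The gap grows by |50 − 48| = 2 frames per second.
Time for a 16-frame gap: 16 ÷ (2) = 8 s.

8 seconds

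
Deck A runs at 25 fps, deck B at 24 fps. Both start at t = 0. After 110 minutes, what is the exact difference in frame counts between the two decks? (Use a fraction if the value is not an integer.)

6600 frames

110 min = 6600 s.
A emits 25 × 6600 = 165000 frames; B emits 24 × 6600 = 158400.
Difference = 6600 frames; B is behind A.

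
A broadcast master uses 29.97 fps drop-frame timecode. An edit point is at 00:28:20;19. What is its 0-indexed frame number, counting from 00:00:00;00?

50967

Complete 10-minute blocks: 2, each 17982 frames → 35964.
Remaining 8 whole minutes in the current block: 1800 + 7 × 1798 = 14386 frames.
Within the current minute: 20 × 30 + 19 − 2 = 617 (labels ;00/;01 skipped at this minute). Total = 35964 + 14386 + 617 = 50967.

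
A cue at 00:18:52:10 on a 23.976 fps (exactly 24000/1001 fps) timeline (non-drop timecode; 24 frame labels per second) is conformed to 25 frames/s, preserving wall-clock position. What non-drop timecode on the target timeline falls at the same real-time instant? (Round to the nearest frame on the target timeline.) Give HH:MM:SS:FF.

Source frame index: (0×3600 + 18×60 + 52) × 24 + 10 = 27178.
Real time: 27178 / (24000/1001) = 13602589/12000 s.
Target frame: (13602589/12000) × (25) = 13602589/480 ≈ 28338.727 → 28339.
At 25 labels/s: frame 28339 → 00:18:53:14.

00:18:53:14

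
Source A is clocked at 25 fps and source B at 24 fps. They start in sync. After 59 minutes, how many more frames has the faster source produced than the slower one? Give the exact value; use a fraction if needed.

3540 frames

59 min = 3540 s.
A emits 25 × 3540 = 88500 frames; B emits 24 × 3540 = 84960.
Difference = 3540 frames; B is behind A.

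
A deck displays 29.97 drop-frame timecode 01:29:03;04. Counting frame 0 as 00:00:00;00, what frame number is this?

160132

Complete 10-minute blocks: 8, each 17982 frames → 143856.
Remaining 9 whole minutes in the current block: 1800 + 8 × 1798 = 16184 frames.
Within the current minute: 3 × 30 + 4 − 2 = 92 (labels ;00/;01 skipped at this minute). Total = 143856 + 16184 + 92 = 160132.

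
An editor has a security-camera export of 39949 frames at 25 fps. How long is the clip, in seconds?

1597.96 seconds

Running time = 39949 / (25) = 1597.96 s.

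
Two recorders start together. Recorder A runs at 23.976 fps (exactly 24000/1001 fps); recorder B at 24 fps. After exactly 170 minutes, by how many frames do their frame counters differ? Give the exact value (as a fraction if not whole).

170 min = 10200 s.
A emits 24000/1001 × 10200 = 244800000/1001 frames; B emits 24 × 10200 = 244800.
Difference = 244800/1001 frames (≈ 244.5554); B is ahead of A.

244800/1001 frames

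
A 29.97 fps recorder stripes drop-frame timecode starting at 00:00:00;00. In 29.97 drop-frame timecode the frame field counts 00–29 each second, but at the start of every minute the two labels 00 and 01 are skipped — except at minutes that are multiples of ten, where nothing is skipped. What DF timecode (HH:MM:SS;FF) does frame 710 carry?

00:00:23;20

Ten DF minutes hold 17982 frames, so frame 710 lies in block 0 (frames 0–17981) with 710 frames into that block.
The block's first minute is 1800 frames and the rest 1798 each; 710 frames reaches minute 0, so 0 × 18 + 0 × 2 = 0 labels have been skipped so far.
Adding those back, label number 710 + 0 = 710 at 30 labels/s is 23 s + 20 f = 0 h 0 min 23 s frame 20, i.e. 00:00:23;20.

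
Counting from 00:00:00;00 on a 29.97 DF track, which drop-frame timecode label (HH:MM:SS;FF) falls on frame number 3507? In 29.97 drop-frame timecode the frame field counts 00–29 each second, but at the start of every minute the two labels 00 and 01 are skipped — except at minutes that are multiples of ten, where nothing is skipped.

Each 10-minute DF block holds 10 × 60 × 30 − 9 × 2 = 17982 frames. 3507 ÷ 17982 → 0 full blocks, remainder 3507.
Within the partial block the first minute is 1800 frames and each further minute 1798, so 1 further minute boundary passed. Total skipped labels = 18 × 0 + 2 × 1 = 2.
Non-drop label index = 3507 + 2 = 3509; at 30 labels/s that is 00:01:56:29, i.e. DF 00:01:56;29.

00:01:56;29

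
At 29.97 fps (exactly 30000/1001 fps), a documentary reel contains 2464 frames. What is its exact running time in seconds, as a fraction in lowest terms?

154154/1875 seconds

Running time = 2464 ÷ (30000/1001) = 2464 × 1001/30000 = 154154/1875 s.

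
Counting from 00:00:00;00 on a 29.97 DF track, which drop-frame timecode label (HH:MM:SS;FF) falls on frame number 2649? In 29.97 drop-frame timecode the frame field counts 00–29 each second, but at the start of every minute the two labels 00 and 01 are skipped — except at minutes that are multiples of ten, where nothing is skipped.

00:01:28;11

Ten DF minutes hold 17982 frames, so frame 2649 lies in block 0 (frames 0–17981) with 2649 frames into that block.
The block's first minute is 1800 frames and the rest 1798 each; 2649 frames reaches minute 1, so 0 × 18 + 1 × 2 = 2 labels have been skipped so far.
Adding those back, label number 2649 + 2 = 2651 at 30 labels/s is 88 s + 11 f = 0 h 1 min 28 s frame 11, i.e. 00:01:28;11.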